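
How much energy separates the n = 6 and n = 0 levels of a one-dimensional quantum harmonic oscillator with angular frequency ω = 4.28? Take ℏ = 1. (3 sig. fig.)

ΔE = 25.7

E_n = ℏω(n + ½), so ΔE = (6 − 0) ℏω = 6 × 4.28 = 25.68.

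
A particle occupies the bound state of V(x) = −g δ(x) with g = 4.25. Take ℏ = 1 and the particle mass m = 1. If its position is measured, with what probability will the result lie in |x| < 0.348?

P = 0.948

The normalised bound state is ψ = √κ e^{−κ|x|} with κ = mg/ℏ² = 4.250.
P(|x| < d) = ∫_{−d}^{d} κ e^{−2κ|x|} dx = 1 − e^{−2κd} = 1 − e^{−2.958} = 0.9481.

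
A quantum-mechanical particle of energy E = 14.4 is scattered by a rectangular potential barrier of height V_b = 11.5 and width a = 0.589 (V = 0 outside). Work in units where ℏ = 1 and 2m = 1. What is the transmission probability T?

E > V_b: inside the barrier k₂ = √(2m(E − V_b))/ℏ = 1.703, k₂a = 1.003.
T = [1 + V_b² sin²(k₂a) / (4E(E − V_b))]⁻¹ = 1/1.563 = 0.640.

T = 0.640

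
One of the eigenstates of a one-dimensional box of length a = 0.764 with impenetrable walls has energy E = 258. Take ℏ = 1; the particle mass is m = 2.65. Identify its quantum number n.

n = 9

From E_n = n²π²ℏ²/(2ma²) invert to n = √(2ma²E)/(πℏ).
n = (0.764/π) × √(2 × 2.65 × 258) = 8.993 → n = 9.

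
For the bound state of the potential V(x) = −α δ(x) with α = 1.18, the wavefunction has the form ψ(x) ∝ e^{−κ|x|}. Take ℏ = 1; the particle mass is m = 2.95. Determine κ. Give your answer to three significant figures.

Integrating the TISE across x = 0 gives the cusp condition ψ'(0⁺) − ψ'(0⁻) = −(2mα/ℏ²)ψ(0).
With ψ ∝ e^{−κ|x|} this yields −2κ = −2mα/ℏ², so κ = mα/ℏ² = 3.481.

κ = 3.48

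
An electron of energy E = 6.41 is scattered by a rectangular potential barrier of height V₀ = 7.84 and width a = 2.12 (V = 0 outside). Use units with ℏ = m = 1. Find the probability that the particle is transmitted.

E < V₀: inside the barrier ψ ∝ e^{±κx} with κ = √(2m(V₀ − E))/ℏ = 1.691.
κa = 3.585, sinh(κa) = 18.02.
The exact tunnelling result is T⁻¹ = 1 + V₀² sinh²(κa) / [4E(V₀ − E)] = 545.2, so T = 0.00183.

T = 0.00183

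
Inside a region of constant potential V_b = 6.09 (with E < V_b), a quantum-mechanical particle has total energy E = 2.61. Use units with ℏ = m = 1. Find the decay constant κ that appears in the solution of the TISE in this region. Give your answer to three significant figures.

Since E < V_b the TISE in this region is ψ'' = κ²ψ with κ = √(2m(V_b − E))/ℏ.
κ = √(2 × 1 × 3.48) = 2.638.

κ = 2.64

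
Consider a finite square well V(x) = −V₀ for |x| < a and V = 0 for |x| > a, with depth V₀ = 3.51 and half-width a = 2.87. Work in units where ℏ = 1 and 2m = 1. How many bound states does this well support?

Define the well-strength parameter z₀ = (a/ℏ)√(2mV₀) = 2.87 × √(2·0.5·3.51) = 5.377.
A new bound state (alternating even/odd) appears each time z₀ passes a multiple of π/2, so N = ⌊2z₀/π⌋ + 1 = ⌊3.423⌋ + 1 = 4.

N = 4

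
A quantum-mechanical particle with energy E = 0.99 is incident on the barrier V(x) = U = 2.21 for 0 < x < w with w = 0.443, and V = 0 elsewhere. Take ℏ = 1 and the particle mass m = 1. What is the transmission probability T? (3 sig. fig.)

T = 0.638

E < U: inside the barrier ψ ∝ e^{±κx} with κ = √(2m(U − E))/ℏ = 1.562.
κw = 0.6920, sinh(κw) = 0.7486.
Matching ψ, ψ′ at both faces gives T = [1 + U² sinh²(κw) / (4E(U − E))]⁻¹ = 1/1.566 = 0.638.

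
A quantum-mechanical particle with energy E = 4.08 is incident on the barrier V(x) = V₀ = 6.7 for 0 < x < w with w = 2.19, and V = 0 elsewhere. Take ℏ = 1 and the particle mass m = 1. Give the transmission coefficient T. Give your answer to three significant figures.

T = 0.000168

Since E < V₀ the interior solution is evanescent with decay constant κ = √(2m(V₀ − E))/ℏ = 2.289.
κw = 5.013, sinh(κw) = 75.18.
Matching ψ, ψ′ at both faces gives T = [1 + V₀² sinh²(κw) / (4E(V₀ − E))]⁻¹ = 1/5936 = 0.000168.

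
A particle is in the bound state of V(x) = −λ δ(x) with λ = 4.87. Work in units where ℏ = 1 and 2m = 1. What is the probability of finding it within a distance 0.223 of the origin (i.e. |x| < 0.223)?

P = 0.662

The normalised bound state is ψ = √κ e^{−κ|x|} with κ = mλ/ℏ² = 2.435.
P(|x| < d) = ∫_{−d}^{d} κ e^{−2κ|x|} dx = 1 − e^{−2κd} = 1 − e^{−1.086} = 0.6624.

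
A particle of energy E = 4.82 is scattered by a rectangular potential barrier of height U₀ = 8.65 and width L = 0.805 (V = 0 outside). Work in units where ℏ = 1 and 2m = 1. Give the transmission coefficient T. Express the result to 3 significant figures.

T = 0.156

Since E < U₀ the interior solution is evanescent with decay constant κ = √(2m(U₀ − E))/ℏ = 1.957.
κL = 1.575, sinh(κL) = 2.313.
The exact tunnelling result is T⁻¹ = 1 + U₀² sinh²(κL) / [4E(U₀ − E)] = 6.421, so T = 0.156.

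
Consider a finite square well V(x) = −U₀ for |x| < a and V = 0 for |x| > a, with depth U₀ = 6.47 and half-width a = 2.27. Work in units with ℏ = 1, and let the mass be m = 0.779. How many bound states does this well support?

Define the well-strength parameter z₀ = (a/ℏ)√(2mU₀) = 2.27 × √(2·0.779·6.47) = 7.207.
A new bound state (alternating even/odd) appears each time z₀ passes a multiple of π/2, so N = ⌊2z₀/π⌋ + 1 = ⌊4.588⌋ + 1 = 5.

N = 5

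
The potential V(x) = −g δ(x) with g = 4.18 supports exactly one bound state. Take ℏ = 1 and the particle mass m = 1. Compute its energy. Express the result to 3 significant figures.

E = -8.74

The bound state is ψ(x) = √κ e^{−κ|x|}. The derivative jump ψ'(0⁺) − ψ'(0⁻) = −(2mg/ℏ²)ψ(0) fixes κ = mg/ℏ² = 4.180.
Then E = −ℏ²κ²/(2m) = −mg²/(2ℏ²) = -8.736.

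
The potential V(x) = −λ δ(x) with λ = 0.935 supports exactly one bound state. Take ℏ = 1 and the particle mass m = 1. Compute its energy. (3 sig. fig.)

The bound state is ψ(x) = √κ e^{−κ|x|}. The derivative jump ψ'(0⁺) − ψ'(0⁻) = −(2mλ/ℏ²)ψ(0) fixes κ = mλ/ℏ² = 0.9350.
Then E = −ℏ²κ²/(2m) = −mλ²/(2ℏ²) = -0.4371.

E = -0.437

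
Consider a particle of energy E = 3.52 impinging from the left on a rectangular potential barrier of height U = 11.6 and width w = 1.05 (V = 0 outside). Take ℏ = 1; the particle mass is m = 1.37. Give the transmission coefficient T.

T = 0.000173

E < U: inside the barrier ψ ∝ e^{±κx} with κ = √(2m(U − E))/ℏ = 4.705.
κw = 4.940, sinh(κw) = 69.92.
Matching ψ, ψ′ at both faces gives T = [1 + U² sinh²(κw) / (4E(U − E))]⁻¹ = 1/5783 = 0.000173.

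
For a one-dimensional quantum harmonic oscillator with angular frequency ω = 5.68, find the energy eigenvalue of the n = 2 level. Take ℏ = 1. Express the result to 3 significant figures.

E = 14.2

Using E_n = (n + ½)ℏω: E_2 = 2.5 × 5.68 = 14.20.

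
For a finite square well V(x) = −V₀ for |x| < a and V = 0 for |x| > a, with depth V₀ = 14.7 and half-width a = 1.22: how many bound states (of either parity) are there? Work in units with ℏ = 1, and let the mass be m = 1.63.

The dimensionless depth is z₀ = a√(2mV₀)/ℏ = 1.22 × √(47.92) = 8.446.
The even/odd transcendental equations gain one root per π/2 in z₀, giving N = 1 + ⌊2z₀/π⌋ = 1 + ⌊5.377⌋ = 6.

N = 6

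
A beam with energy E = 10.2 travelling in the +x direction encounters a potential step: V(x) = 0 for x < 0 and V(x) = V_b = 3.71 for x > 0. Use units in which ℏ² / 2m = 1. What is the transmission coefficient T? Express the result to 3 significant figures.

T = 0.987

On each side the TISE gives plane waves with k = √(2m(E − V))/ℏ: k₁ = √(2·½·10.2) = 3.194, k₂ = √(2·½·6.49) = 2.548.
Continuity of ψ and ψ′ at the step yields the reflection amplitude r = (k₁ − k₂)/(k₁ + k₂) = 0.1126; thus R = |r|² = 0.01267, T = 0.9873.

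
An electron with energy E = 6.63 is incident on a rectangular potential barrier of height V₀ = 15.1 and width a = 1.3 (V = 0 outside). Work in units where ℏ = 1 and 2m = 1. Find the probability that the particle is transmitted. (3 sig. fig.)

T = 0.00204

E < V₀: inside the barrier ψ ∝ e^{±κx} with κ = √(2m(V₀ − E))/ℏ = 2.910.
κa = 3.783, sinh(κa) = 21.97.
The exact tunnelling result is T⁻¹ = 1 + V₀² sinh²(κa) / [4E(V₀ − E)] = 491.0, so T = 0.00204.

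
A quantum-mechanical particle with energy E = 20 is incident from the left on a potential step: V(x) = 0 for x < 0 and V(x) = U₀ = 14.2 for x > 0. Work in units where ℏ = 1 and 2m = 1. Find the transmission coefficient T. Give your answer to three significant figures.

T = 0.910

On each side the TISE gives plane waves with k = √(2m(E − V))/ℏ: k₁ = √(2·½·20) = 4.472, k₂ = √(2·½·5.8) = 2.408.
Matching ψ and ψ′ at x = 0 gives r = (k₁ − k₂)/(k₁ + k₂), so R = r² = 0.08997 and T = 1 − R = 0.9100.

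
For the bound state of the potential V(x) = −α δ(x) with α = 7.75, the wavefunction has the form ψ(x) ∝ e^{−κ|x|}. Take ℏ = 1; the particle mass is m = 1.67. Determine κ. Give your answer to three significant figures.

κ = 12.9

Integrating the TISE across x = 0 gives the cusp condition ψ'(0⁺) − ψ'(0⁻) = −(2mα/ℏ²)ψ(0).
With ψ ∝ e^{−κ|x|} this yields −2κ = −2mα/ℏ², so κ = mα/ℏ² = 12.94.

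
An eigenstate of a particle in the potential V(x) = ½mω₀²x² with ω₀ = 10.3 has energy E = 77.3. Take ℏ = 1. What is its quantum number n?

n = 7

Invert E_n = (n + ½)ℏω₀: n = E/ℏω₀ − ½ = 7.005, so n = 7.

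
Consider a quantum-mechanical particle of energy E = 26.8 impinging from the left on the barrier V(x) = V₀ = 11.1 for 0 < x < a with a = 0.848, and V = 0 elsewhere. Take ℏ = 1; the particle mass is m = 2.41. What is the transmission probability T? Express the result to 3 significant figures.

Above the barrier the interior wavenumber is k₂ = √(2m(E − V₀))/ℏ = 8.699, giving phase k₂a = 7.377.
Matching at both interfaces gives T⁻¹ = 1 + V₀² sin²(k₂a) / [4E(E − V₀)] = 1.058, hence T = 0.945.

T = 0.945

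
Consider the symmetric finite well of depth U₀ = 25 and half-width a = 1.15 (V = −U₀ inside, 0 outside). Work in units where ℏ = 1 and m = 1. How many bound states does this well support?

N = 6

The dimensionless depth is z₀ = a√(2mU₀)/ℏ = 1.15 × √(50.00) = 8.132.
The even/odd transcendental equations gain one root per π/2 in z₀, giving N = 1 + ⌊2z₀/π⌋ = 1 + ⌊5.177⌋ = 6.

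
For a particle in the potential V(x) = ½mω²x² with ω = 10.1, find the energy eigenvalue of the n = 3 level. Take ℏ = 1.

The oscillator eigenvalues are E_n = ℏω(n + ½), so E_3 = 10.1 × 3.5 = 35.35.

E = 35.4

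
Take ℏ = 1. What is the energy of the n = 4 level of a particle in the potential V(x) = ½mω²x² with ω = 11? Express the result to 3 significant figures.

Using E_n = (n + ½)ℏω: E_4 = 4.5 × 11 = 49.50.

E = 49.5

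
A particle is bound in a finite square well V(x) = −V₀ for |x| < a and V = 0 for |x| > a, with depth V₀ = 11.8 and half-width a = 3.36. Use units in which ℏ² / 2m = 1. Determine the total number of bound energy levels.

N = 8

Define the well-strength parameter z₀ = (a/ℏ)√(2mV₀) = 3.36 × √(2·0.5·11.8) = 11.54.
The even/odd transcendental equations gain one root per π/2 in z₀, giving N = 1 + ⌊2z₀/π⌋ = 1 + ⌊7.348⌋ = 8.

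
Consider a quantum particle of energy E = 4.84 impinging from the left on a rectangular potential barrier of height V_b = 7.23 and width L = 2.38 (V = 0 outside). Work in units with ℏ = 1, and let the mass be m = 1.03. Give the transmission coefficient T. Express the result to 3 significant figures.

Since E < V_b the interior solution is evanescent with decay constant κ = √(2m(V_b − E))/ℏ = 2.219.
κL = 5.281, sinh(κL) = 98.27.
The exact tunnelling result is T⁻¹ = 1 + V_b² sinh²(κL) / [4E(V_b − E)] = 10910, so T = 0.0000916.

T = 0.0000916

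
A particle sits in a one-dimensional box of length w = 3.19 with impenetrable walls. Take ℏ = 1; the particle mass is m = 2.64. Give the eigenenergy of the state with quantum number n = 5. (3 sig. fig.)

E = 4.59

The infinite-well eigenfunctions ψ_n = √(2/w) sin(nπx/w) vanish at both walls, giving E_n = n²π²ℏ²/(2mw²).
E_5 = 5² × π² / (2 × 2.64 × 3.19²) = 4.592.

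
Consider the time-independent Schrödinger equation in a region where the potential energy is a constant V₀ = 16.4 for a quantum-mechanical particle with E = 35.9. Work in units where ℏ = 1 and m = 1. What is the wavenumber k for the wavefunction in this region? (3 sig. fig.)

k = 6.24

With E > V₀ the solution is oscillatory, ψ ∝ e^{±ikx} with k = √(2m(E − V₀))/ℏ.
k = √(2 × 1 × 19.5) = 6.245.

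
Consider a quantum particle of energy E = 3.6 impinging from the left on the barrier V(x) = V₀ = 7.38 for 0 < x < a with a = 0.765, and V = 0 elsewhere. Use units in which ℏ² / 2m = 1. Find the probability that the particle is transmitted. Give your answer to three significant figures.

T = 0.185

E < V₀: inside the barrier ψ ∝ e^{±κx} with κ = √(2m(V₀ − E))/ℏ = 1.944.
κa = 1.487, sinh(κa) = 2.100.
Matching ψ, ψ′ at both faces gives T = [1 + V₀² sinh²(κa) / (4E(V₀ − E))]⁻¹ = 1/5.411 = 0.185.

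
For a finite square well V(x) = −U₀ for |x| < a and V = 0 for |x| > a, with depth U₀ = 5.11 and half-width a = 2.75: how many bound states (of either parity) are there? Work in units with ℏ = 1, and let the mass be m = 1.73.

Define the well-strength parameter z₀ = (a/ℏ)√(2mU₀) = 2.75 × √(2·1.73·5.11) = 11.56.
A new bound state (alternating even/odd) appears each time z₀ passes a multiple of π/2, so N = ⌊2z₀/π⌋ + 1 = ⌊7.361⌋ + 1 = 8.

N = 8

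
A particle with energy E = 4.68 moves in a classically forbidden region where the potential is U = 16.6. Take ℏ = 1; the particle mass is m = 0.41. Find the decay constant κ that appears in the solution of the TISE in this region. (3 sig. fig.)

Since E < U the TISE in this region is ψ'' = κ²ψ with κ = √(2m(U − E))/ℏ.
κ = √(2 × 0.41 × 11.92) = 3.126.

κ = 3.13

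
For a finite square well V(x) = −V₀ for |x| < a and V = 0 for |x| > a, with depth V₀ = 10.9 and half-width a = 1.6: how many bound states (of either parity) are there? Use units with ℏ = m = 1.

The dimensionless depth is z₀ = a√(2mV₀)/ℏ = 1.6 × √(21.80) = 7.470.
A new bound state (alternating even/odd) appears each time z₀ passes a multiple of π/2, so N = ⌊2z₀/π⌋ + 1 = ⌊4.756⌋ + 1 = 5.

N = 5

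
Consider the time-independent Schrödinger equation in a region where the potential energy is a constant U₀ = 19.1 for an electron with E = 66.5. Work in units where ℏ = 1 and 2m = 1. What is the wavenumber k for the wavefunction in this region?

k = 6.88

With E > U₀ the solution is oscillatory, ψ ∝ e^{±ikx} with k = √(2m(E − U₀))/ℏ.
k = √(2 × 0.5 × 47.4) = 6.885.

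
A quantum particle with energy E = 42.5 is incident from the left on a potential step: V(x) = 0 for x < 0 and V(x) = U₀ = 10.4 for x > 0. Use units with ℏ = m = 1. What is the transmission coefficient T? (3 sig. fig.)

T = 0.995

On each side the TISE gives plane waves with k = √(2m(E − V))/ℏ: k₁ = √(2·1·42.5) = 9.220, k₂ = √(2·1·32.1) = 8.012.
Continuity of ψ and ψ′ at the step yields the reflection amplitude r = (k₁ − k₂)/(k₁ + k₂) = 0.07005; thus R = |r|² = 0.004907, T = 0.9951.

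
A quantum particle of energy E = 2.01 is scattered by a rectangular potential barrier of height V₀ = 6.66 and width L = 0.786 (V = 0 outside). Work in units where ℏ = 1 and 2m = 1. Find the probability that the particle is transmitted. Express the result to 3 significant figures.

T = 0.109

E < V₀: inside the barrier ψ ∝ e^{±κx} with κ = √(2m(V₀ − E))/ℏ = 2.156.
κL = 1.695, sinh(κL) = 2.631.
The exact tunnelling result is T⁻¹ = 1 + V₀² sinh²(κL) / [4E(V₀ − E)] = 9.214, so T = 0.109.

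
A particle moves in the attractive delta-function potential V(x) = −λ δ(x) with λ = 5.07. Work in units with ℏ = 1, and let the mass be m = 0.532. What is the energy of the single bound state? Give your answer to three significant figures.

E = -6.84

For x ≠ 0 the bound state is ψ ∝ e^{−κ|x|}; integrating the TISE across the delta gives the cusp condition 2κ = 2mλ/ℏ², so κ = 2.697.
Then E = −ℏ²κ²/(2m) = −mλ²/(2ℏ²) = -6.838.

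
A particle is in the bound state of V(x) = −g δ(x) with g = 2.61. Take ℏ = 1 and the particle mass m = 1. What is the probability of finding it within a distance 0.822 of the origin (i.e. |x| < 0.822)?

The normalised bound state is ψ = √κ e^{−κ|x|} with κ = mg/ℏ² = 2.610.
P(|x| < d) = ∫_{−d}^{d} κ e^{−2κ|x|} dx = 1 − e^{−2κd} = 1 − e^{−4.291} = 0.9863.

P = 0.986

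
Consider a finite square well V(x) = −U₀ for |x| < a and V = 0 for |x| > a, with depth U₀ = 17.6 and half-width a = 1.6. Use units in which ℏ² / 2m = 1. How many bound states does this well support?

N = 5

Define the well-strength parameter z₀ = (a/ℏ)√(2mU₀) = 1.6 × √(2·0.5·17.6) = 6.712.
A new bound state (alternating even/odd) appears each time z₀ passes a multiple of π/2, so N = ⌊2z₀/π⌋ + 1 = ⌊4.273⌋ + 1 = 5.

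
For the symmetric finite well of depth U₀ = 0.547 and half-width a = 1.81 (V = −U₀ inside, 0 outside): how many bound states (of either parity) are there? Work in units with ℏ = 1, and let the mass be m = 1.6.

N = 2

Define the well-strength parameter z₀ = (a/ℏ)√(2mU₀) = 1.81 × √(2·1.6·0.547) = 2.395.
The even/odd transcendental equations gain one root per π/2 in z₀, giving N = 1 + ⌊2z₀/π⌋ = 1 + ⌊1.524⌋ = 2.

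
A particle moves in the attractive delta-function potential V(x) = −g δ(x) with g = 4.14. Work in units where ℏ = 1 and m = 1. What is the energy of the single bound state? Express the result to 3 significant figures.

E = -8.57

The bound state is ψ(x) = √κ e^{−κ|x|}. The derivative jump ψ'(0⁺) − ψ'(0⁻) = −(2mg/ℏ²)ψ(0) fixes κ = mg/ℏ² = 4.140.
Then E = −ℏ²κ²/(2m) = −mg²/(2ℏ²) = -8.570.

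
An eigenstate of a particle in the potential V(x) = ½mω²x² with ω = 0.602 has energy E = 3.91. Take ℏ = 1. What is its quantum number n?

Invert E_n = (n + ½)ℏω: n = E/ℏω − ½ = 5.995, so n = 6.

n = 6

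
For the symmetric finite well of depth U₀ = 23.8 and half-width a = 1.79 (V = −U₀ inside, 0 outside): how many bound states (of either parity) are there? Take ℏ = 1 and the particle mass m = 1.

N = 8

The dimensionless depth is z₀ = a√(2mU₀)/ℏ = 1.79 × √(47.60) = 12.35.
A new bound state (alternating even/odd) appears each time z₀ passes a multiple of π/2, so N = ⌊2z₀/π⌋ + 1 = ⌊7.862⌋ + 1 = 8.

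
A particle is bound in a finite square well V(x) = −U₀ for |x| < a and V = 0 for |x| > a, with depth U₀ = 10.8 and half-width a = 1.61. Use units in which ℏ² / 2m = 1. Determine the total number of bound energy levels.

N = 4

Define the well-strength parameter z₀ = (a/ℏ)√(2mU₀) = 1.61 × √(2·0.5·10.8) = 5.291.
The even/odd transcendental equations gain one root per π/2 in z₀, giving N = 1 + ⌊2z₀/π⌋ = 1 + ⌊3.368⌋ = 4.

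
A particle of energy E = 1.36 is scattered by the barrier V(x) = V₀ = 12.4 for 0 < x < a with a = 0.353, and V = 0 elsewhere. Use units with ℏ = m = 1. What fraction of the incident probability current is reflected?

Since E < V₀ the interior solution is evanescent with decay constant κ = √(2m(V₀ − E))/ℏ = 4.699.
κa = 1.659, sinh(κa) = 2.531.
Matching ψ, ψ′ at both faces gives T = [1 + V₀² sinh²(κa) / (4E(V₀ − E))]⁻¹ = 1/17.40 = 0.0575.
R = 1 − T = 0.943.

R = 0.943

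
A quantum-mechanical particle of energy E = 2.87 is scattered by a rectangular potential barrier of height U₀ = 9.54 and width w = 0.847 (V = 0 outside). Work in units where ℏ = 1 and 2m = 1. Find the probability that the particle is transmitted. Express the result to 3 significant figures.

T = 0.0416

E < U₀: inside the barrier ψ ∝ e^{±κx} with κ = √(2m(U₀ − E))/ℏ = 2.583.
κw = 2.187, sinh(κw) = 4.400.
The exact tunnelling result is T⁻¹ = 1 + U₀² sinh²(κw) / [4E(U₀ − E)] = 24.01, so T = 0.0416.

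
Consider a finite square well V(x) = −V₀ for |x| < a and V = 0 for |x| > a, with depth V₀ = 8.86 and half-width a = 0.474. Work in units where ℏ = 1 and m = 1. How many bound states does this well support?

Define the well-strength parameter z₀ = (a/ℏ)√(2mV₀) = 0.474 × √(2·1·8.86) = 1.995.
The even/odd transcendental equations gain one root per π/2 in z₀, giving N = 1 + ⌊2z₀/π⌋ = 1 + ⌊1.270⌋ = 2.

N = 2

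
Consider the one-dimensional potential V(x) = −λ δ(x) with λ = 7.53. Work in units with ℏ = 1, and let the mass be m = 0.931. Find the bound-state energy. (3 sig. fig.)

E = -26.4

The bound state is ψ(x) = √κ e^{−κ|x|}. The derivative jump ψ'(0⁺) − ψ'(0⁻) = −(2mλ/ℏ²)ψ(0) fixes κ = mλ/ℏ² = 7.010.
Then E = −ℏ²κ²/(2m) = −mλ²/(2ℏ²) = -26.39.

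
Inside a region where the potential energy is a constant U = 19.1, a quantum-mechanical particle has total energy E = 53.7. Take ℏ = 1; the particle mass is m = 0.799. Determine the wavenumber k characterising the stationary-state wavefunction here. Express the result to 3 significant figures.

With E > U the solution is oscillatory, ψ ∝ e^{±ikx} with k = √(2m(E − U))/ℏ.
k = √(2 × 0.799 × 34.6) = 7.436.

k = 7.44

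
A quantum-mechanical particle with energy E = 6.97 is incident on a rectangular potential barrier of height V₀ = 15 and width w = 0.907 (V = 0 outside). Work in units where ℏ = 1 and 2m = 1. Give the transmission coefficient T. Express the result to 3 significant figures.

T = 0.0230

Since E < V₀ the interior solution is evanescent with decay constant κ = √(2m(V₀ − E))/ℏ = 2.834.
κw = 2.570, sinh(κw) = 6.496.
The exact tunnelling result is T⁻¹ = 1 + V₀² sinh²(κw) / [4E(V₀ − E)] = 43.41, so T = 0.0230.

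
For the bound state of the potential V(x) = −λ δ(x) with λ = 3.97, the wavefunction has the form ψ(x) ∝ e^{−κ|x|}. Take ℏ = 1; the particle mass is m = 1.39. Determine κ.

κ = 5.52

Integrate −(ℏ²/2m)ψ'' − λδ(x)ψ = Eψ from −ε to +ε: the ψ'' term gives ψ'(0⁺) − ψ'(0⁻) and the δ term gives −(2mλ/ℏ²)ψ(0).
With ψ ∝ e^{−κ|x|} this yields −2κ = −2mλ/ℏ², so κ = mλ/ℏ² = 5.518.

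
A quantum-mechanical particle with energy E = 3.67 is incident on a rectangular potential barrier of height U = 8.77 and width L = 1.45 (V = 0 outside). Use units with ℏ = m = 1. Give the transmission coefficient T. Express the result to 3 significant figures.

T = 0.000370

Since E < U the interior solution is evanescent with decay constant κ = √(2m(U − E))/ℏ = 3.194.
κL = 4.631, sinh(κL) = 51.30.
Matching ψ, ψ′ at both faces gives T = [1 + U² sinh²(κL) / (4E(U − E))]⁻¹ = 1/2705 = 0.000370.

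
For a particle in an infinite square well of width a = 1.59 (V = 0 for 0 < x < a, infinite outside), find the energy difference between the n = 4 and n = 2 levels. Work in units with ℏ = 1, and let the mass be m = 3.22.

ΔE = 7.27

E_n = n²π²ℏ²/(2ma²), so ΔE = (4² − 2²) π²ℏ²/(2ma²).
ΔE = 12 × π² / (2 × 3.22 × 1.59²) = 7.274.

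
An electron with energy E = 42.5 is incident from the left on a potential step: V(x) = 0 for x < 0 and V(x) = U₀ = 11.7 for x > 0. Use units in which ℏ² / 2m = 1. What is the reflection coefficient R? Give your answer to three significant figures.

The wavenumbers are k₁ = √(2mE)/ℏ = 6.519 on the left and k₂ = √(2m(E − U₀))/ℏ = 5.550 on the right.
Continuity of ψ and ψ′ at the step yields the reflection amplitude r = (k₁ − k₂)/(k₁ + k₂) = 0.08032; thus R = |r|² = 0.006452, T = 0.9935.

R = 0.00645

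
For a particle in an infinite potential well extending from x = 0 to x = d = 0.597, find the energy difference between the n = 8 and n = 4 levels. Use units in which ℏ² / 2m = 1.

ΔE = 1330

E_n = n²π²ℏ²/(2md²), so ΔE = (8² − 4²) π²ℏ²/(2md²).
ΔE = 48 × π² / (2 × 0.5 × 0.597²) = 1329.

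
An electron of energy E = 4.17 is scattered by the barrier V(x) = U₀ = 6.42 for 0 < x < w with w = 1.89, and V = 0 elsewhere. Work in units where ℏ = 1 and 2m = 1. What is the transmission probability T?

Since E < U₀ the interior solution is evanescent with decay constant κ = √(2m(U₀ − E))/ℏ = 1.500.
κw = 2.835, sinh(κw) = 8.486.
The exact tunnelling result is T⁻¹ = 1 + U₀² sinh²(κw) / [4E(U₀ − E)] = 80.08, so T = 0.0125.

T = 0.0125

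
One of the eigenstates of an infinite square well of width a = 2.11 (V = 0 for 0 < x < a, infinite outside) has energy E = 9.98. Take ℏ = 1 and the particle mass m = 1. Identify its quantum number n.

From E_n = n²π²ℏ²/(2ma²) invert to n = √(2ma²E)/(πℏ).
n = (2.11/π) × √(2 × 1 × 9.98) = 3.001 → n = 3.

n = 3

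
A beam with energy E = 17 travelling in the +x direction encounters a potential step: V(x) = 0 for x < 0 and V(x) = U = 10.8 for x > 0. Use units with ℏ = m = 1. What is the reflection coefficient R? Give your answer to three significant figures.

R = 0.0610

On each side the TISE gives plane waves with k = √(2m(E − V))/ℏ: k₁ = √(2·1·17) = 5.831, k₂ = √(2·1·6.2) = 3.521.
Matching ψ and ψ′ at x = 0 gives r = (k₁ − k₂)/(k₁ + k₂), so R = r² = 0.06099 and T = 1 − R = 0.9390.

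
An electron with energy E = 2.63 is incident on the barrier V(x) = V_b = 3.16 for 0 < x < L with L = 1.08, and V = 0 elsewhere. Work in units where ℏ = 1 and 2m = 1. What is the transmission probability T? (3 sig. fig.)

T = 0.425

Since E < V_b the interior solution is evanescent with decay constant κ = √(2m(V_b − E))/ℏ = 0.7280.
κL = 0.7863, sinh(κL) = 0.8698.
Matching ψ, ψ′ at both faces gives T = [1 + V_b² sinh²(κL) / (4E(V_b − E))]⁻¹ = 1/2.355 = 0.425.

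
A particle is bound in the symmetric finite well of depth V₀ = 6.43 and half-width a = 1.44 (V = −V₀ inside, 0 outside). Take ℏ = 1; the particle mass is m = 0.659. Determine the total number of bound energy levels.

The dimensionless depth is z₀ = a√(2mV₀)/ℏ = 1.44 × √(8.475) = 4.192.
The even/odd transcendental equations gain one root per π/2 in z₀, giving N = 1 + ⌊2z₀/π⌋ = 1 + ⌊2.669⌋ = 3.

N = 3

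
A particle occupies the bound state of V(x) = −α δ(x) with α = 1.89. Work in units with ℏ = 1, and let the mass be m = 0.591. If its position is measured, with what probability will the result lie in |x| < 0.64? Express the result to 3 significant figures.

The normalised bound state is ψ = √κ e^{−κ|x|} with κ = mα/ℏ² = 1.117.
P(|x| < d) = ∫_{−d}^{d} κ e^{−2κ|x|} dx = 1 − e^{−2κd} = 1 − e^{−1.430} = 0.7606.

P = 0.761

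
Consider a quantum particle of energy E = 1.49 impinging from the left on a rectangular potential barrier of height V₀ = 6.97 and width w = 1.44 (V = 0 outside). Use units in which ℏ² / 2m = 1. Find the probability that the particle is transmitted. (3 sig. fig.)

T = 0.00317

Since E < V₀ the interior solution is evanescent with decay constant κ = √(2m(V₀ − E))/ℏ = 2.341.
κw = 3.371, sinh(κw) = 14.54.
The exact tunnelling result is T⁻¹ = 1 + V₀² sinh²(κw) / [4E(V₀ − E)] = 315.3, so T = 0.00317.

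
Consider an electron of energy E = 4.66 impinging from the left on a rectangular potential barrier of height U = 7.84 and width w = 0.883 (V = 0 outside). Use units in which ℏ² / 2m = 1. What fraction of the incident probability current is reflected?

R = 0.847

E < U: inside the barrier ψ ∝ e^{±κx} with κ = √(2m(U − E))/ℏ = 1.783.
κw = 1.575, sinh(κw) = 2.311.
The exact tunnelling result is T⁻¹ = 1 + U² sinh²(κw) / [4E(U − E)] = 6.538, so T = 0.153.
R = 1 − T = 0.847.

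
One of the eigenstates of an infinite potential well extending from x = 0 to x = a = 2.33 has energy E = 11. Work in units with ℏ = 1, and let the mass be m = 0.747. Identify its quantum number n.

n = 3

From E_n = n²π²ℏ²/(2ma²) invert to n = √(2ma²E)/(πℏ).
n = (2.33/π) × √(2 × 0.747 × 11) = 3.007 → n = 3.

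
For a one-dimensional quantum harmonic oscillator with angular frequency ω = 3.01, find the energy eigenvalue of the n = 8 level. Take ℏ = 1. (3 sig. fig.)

The oscillator eigenvalues are E_n = ℏω(n + ½), so E_8 = 3.01 × 8.5 = 25.59.

E = 25.6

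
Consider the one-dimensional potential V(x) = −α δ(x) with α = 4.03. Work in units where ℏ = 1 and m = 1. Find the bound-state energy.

The bound state is ψ(x) = √κ e^{−κ|x|}. The derivative jump ψ'(0⁺) − ψ'(0⁻) = −(2mα/ℏ²)ψ(0) fixes κ = mα/ℏ² = 4.030.
Then E = −ℏ²κ²/(2m) = −mα²/(2ℏ²) = -8.120.

E = -8.12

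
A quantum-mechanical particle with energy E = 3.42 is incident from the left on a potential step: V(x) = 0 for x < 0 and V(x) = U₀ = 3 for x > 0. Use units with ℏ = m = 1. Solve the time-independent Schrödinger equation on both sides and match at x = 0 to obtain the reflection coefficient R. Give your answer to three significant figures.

R = 0.231

The wavenumbers are k₁ = √(2mE)/ℏ = 2.615 on the left and k₂ = √(2m(E − U₀))/ℏ = 0.9165 on the right.
Matching ψ and ψ′ at x = 0 gives r = (k₁ − k₂)/(k₁ + k₂), so R = r² = 0.2314 and T = 1 − R = 0.7686.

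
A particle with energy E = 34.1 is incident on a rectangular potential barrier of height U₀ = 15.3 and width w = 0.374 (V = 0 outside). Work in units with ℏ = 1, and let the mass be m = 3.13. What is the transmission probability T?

Above the barrier the interior wavenumber is k₂ = √(2m(E − U₀))/ℏ = 10.85, giving phase k₂w = 4.057.
Matching at both interfaces gives T⁻¹ = 1 + U₀² sin²(k₂w) / [4E(E − U₀)] = 1.057, hence T = 0.946.

T = 0.946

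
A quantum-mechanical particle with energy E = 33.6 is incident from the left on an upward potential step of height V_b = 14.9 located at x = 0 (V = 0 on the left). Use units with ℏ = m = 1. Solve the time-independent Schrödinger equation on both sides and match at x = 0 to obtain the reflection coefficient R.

The wavenumbers are k₁ = √(2mE)/ℏ = 8.198 on the left and k₂ = √(2m(E − V_b))/ℏ = 6.116 on the right.
Matching ψ and ψ′ at x = 0 gives r = (k₁ − k₂)/(k₁ + k₂), so R = r² = 0.02116 and T = 1 − R = 0.9788.

R = 0.0212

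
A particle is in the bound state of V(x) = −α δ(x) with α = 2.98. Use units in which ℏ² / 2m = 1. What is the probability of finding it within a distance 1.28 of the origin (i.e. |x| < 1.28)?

P = 0.978

The normalised bound state is ψ = √κ e^{−κ|x|} with κ = mα/ℏ² = 1.490.
P(|x| < d) = ∫_{−d}^{d} κ e^{−2κ|x|} dx = 1 − e^{−2κd} = 1 − e^{−3.814} = 0.9779.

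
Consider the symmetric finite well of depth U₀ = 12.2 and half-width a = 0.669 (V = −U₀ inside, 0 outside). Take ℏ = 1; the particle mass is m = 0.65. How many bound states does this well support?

N = 2

Define the well-strength parameter z₀ = (a/ℏ)√(2mU₀) = 0.669 × √(2·0.65·12.2) = 2.664.
A new bound state (alternating even/odd) appears each time z₀ passes a multiple of π/2, so N = ⌊2z₀/π⌋ + 1 = ⌊1.696⌋ + 1 = 2.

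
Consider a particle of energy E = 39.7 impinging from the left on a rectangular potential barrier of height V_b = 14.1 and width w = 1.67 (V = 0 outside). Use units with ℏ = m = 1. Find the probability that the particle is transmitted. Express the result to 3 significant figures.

T = 0.984

E > V_b: inside the barrier k₂ = √(2m(E − V_b))/ℏ = 7.155, k₂w = 11.95.
Matching at both interfaces gives T⁻¹ = 1 + V_b² sin²(k₂w) / [4E(E − V_b)] = 1.016, hence T = 0.984.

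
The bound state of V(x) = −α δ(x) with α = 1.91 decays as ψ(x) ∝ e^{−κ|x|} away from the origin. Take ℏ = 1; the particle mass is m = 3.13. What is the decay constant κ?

Integrating the TISE across x = 0 gives the cusp condition ψ'(0⁺) − ψ'(0⁻) = −(2mα/ℏ²)ψ(0).
With ψ ∝ e^{−κ|x|} this yields −2κ = −2mα/ℏ², so κ = mα/ℏ² = 5.978.

κ = 5.98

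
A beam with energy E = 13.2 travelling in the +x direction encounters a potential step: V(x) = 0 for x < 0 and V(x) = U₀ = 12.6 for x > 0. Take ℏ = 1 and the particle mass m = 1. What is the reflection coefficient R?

The wavenumbers are k₁ = √(2mE)/ℏ = 5.138 on the left and k₂ = √(2m(E − U₀))/ℏ = 1.095 on the right.
Continuity of ψ and ψ′ at the step yields the reflection amplitude r = (k₁ − k₂)/(k₁ + k₂) = 0.6485; thus R = |r|² = 0.4206, T = 0.5794.

R = 0.421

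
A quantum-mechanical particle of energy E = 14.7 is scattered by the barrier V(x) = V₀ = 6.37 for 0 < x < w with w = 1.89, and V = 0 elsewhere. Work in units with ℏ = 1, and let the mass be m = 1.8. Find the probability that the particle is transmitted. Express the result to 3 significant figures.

Above the barrier the interior wavenumber is k₂ = √(2m(E − V₀))/ℏ = 5.476, giving phase k₂w = 10.35.
Matching at both interfaces gives T⁻¹ = 1 + V₀² sin²(k₂w) / [4E(E − V₀)] = 1.053, hence T = 0.950.

T = 0.950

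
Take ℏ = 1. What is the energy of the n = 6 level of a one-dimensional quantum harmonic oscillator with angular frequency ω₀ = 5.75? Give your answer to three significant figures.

E = 37.4

Using E_n = (n + ½)ℏω₀: E_6 = 6.5 × 5.75 = 37.38.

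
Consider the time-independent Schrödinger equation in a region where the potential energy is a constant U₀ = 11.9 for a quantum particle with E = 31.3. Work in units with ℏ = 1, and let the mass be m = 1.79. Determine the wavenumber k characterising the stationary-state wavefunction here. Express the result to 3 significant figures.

With E > U₀ the solution is oscillatory, ψ ∝ e^{±ikx} with k = √(2m(E − U₀))/ℏ.
k = √(2 × 1.79 × 19.4) = 8.334.

k = 8.33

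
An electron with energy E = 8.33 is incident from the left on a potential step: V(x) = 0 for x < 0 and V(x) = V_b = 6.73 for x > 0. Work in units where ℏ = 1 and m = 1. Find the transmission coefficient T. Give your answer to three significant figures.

T = 0.847

On each side the TISE gives plane waves with k = √(2m(E − V))/ℏ: k₁ = √(2·1·8.33) = 4.082, k₂ = √(2·1·1.6) = 1.789.
Matching ψ and ψ′ at x = 0 gives r = (k₁ − k₂)/(k₁ + k₂), so R = r² = 0.1525 and T = 1 − R = 0.8475.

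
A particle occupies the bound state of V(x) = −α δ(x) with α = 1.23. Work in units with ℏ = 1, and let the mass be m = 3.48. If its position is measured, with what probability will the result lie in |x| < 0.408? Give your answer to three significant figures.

The normalised bound state is ψ = √κ e^{−κ|x|} with κ = mα/ℏ² = 4.280.
P(|x| < d) = ∫_{−d}^{d} κ e^{−2κ|x|} dx = 1 − e^{−2κd} = 1 − e^{−3.493} = 0.9696.

P = 0.970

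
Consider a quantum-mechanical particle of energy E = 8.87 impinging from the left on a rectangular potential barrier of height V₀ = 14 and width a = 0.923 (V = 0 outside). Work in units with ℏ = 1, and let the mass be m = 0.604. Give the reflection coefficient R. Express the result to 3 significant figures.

E < V₀: inside the barrier ψ ∝ e^{±κx} with κ = √(2m(V₀ − E))/ℏ = 2.489.
κa = 2.298, sinh(κa) = 4.925.
The exact tunnelling result is T⁻¹ = 1 + V₀² sinh²(κa) / [4E(V₀ − E)] = 27.12, so T = 0.0369.
R = 1 − T = 0.963.

R = 0.963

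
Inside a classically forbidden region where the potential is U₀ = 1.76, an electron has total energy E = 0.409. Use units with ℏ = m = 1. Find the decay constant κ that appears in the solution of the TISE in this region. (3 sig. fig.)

κ = 1.64

Since E < U₀ the TISE in this region is ψ'' = κ²ψ with κ = √(2m(U₀ − E))/ℏ.
κ = √(2 × 1 × 1.351) = 1.644.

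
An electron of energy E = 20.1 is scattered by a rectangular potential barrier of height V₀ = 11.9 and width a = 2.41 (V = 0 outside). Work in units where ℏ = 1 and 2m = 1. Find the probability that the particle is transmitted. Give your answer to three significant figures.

E > V₀: inside the barrier k₂ = √(2m(E − V₀))/ℏ = 2.864, k₂a = 6.901.
T = [1 + V₀² sin²(k₂a) / (4E(E − V₀))]⁻¹ = 1/1.072 = 0.933.

T = 0.933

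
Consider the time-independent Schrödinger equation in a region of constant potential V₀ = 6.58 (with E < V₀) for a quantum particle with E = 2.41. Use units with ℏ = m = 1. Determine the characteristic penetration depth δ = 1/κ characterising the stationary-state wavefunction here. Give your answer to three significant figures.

Since E < V₀ the TISE in this region is ψ'' = κ²ψ with κ = √(2m(V₀ − E))/ℏ.
κ = √(2 × 1 × 4.17) = 2.888. The penetration depth is δ = 1/κ = 0.346.

δ = 0.346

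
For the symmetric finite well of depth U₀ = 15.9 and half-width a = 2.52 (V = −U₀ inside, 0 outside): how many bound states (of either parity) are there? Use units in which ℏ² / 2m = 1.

N = 7

The dimensionless depth is z₀ = a√(2mU₀)/ℏ = 2.52 × √(15.90) = 10.05.
The even/odd transcendental equations gain one root per π/2 in z₀, giving N = 1 + ⌊2z₀/π⌋ = 1 + ⌊6.397⌋ = 7.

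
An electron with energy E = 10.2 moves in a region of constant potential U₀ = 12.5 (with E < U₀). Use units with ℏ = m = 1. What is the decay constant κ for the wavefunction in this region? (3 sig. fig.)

Since E < U₀ the TISE in this region is ψ'' = κ²ψ with κ = √(2m(U₀ − E))/ℏ.
κ = √(2 × 1 × 2.3) = 2.145.

κ = 2.14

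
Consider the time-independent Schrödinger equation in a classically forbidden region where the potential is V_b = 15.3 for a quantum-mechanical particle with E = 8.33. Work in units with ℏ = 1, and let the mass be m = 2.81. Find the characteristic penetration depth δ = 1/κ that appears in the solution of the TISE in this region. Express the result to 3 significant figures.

Since E < V_b the TISE in this region is ψ'' = κ²ψ with κ = √(2m(V_b − E))/ℏ.
κ = √(2 × 2.81 × 6.97) = 6.259. The penetration depth is δ = 1/κ = 0.160.

δ = 0.160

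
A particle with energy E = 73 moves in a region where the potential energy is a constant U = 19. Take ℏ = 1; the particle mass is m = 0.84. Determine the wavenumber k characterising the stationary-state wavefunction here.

k = 9.52

With E > U the solution is oscillatory, ψ ∝ e^{±ikx} with k = √(2m(E − U))/ℏ.
k = √(2 × 0.84 × 54) = 9.525.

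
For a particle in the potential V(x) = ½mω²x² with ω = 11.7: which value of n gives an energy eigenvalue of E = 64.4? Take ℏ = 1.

n = 5

E_n = ℏω(n + ½) ⇒ n = E/(ℏω) − ½ = 64.4/11.7 − 0.5 = 5.004 → n = 5.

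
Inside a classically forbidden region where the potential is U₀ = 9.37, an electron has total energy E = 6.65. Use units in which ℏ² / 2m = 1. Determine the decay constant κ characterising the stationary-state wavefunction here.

κ = 1.65

Since E < U₀ the TISE in this region is ψ'' = κ²ψ with κ = √(2m(U₀ − E))/ℏ.
κ = √(2 × 0.5 × 2.72) = 1.649.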